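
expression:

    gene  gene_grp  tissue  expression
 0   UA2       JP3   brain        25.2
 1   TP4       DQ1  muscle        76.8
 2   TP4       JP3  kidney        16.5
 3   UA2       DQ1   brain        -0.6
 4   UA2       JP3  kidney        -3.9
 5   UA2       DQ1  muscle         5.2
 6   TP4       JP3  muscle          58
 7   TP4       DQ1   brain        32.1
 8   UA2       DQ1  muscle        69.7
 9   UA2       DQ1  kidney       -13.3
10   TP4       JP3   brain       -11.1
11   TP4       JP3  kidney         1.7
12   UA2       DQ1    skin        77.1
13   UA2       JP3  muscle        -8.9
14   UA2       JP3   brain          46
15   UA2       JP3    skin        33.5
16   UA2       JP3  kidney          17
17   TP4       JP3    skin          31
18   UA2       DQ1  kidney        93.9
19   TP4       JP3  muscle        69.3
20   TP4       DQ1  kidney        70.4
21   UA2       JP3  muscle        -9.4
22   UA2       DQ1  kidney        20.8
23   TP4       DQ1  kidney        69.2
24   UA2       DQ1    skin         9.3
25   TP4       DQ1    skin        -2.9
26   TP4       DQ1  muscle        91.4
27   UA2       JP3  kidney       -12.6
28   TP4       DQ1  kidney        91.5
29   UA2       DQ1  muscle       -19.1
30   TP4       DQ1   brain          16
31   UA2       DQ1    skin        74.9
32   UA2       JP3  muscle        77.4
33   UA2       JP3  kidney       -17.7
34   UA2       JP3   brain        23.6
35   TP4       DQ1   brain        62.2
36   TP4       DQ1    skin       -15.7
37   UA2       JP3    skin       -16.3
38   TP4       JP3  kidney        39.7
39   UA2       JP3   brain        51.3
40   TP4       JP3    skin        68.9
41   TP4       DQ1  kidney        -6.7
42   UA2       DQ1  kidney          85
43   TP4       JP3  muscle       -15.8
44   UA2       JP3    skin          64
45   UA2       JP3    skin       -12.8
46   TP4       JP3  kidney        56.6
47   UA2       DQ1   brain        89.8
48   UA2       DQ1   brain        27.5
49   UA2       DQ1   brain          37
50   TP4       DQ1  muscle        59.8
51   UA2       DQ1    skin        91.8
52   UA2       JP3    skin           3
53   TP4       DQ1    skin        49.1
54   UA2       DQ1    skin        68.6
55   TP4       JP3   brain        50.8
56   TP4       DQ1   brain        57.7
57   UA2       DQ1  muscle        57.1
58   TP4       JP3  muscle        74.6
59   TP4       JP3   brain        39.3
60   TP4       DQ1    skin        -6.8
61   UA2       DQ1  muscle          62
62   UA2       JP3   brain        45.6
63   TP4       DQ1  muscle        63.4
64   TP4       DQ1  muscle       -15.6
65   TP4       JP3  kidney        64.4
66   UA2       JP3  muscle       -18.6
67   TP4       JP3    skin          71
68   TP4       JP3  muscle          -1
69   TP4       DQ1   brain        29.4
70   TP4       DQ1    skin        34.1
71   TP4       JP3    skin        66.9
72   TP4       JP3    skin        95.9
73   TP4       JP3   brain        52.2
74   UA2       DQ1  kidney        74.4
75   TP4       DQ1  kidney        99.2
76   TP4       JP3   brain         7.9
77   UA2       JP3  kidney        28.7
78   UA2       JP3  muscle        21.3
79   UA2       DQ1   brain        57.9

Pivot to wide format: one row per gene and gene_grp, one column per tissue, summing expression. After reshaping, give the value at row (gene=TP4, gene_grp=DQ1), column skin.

Rows with gene=TP4, gene_grp=DQ1 and tissue=skin: expression values are -2.9, -15.7, 49.1, -6.8, 34.1.
-2.9 + -15.7 + 49.1 + -6.8 + 34.1 = 57.8.

57.8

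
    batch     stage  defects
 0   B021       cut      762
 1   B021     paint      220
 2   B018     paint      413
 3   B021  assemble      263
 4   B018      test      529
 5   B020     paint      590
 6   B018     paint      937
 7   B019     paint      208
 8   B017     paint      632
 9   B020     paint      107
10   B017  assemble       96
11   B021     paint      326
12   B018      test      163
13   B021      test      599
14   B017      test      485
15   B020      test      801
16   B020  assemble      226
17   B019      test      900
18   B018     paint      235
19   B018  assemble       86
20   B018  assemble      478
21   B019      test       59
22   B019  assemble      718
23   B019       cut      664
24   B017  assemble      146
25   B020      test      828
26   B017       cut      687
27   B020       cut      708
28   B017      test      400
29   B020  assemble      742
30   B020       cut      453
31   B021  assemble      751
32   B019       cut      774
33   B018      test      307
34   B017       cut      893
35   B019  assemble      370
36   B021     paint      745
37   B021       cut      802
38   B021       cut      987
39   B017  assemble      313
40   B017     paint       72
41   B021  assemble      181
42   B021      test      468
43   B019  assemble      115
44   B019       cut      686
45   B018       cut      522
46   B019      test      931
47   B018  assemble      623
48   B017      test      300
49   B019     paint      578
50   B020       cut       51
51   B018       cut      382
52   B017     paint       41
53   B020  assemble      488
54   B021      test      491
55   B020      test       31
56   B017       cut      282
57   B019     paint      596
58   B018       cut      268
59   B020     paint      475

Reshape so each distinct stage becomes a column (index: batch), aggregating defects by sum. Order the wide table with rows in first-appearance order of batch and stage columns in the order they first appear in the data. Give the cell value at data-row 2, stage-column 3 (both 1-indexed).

With rows in first-appearance order of batch, row 2 is batch=B018. stage columns in first-appearance order: cut, paint, assemble, test; column 3 is assemble.
Long rows with batch=B018, stage=assemble: 86 + 478 + 623 = 1187.

1187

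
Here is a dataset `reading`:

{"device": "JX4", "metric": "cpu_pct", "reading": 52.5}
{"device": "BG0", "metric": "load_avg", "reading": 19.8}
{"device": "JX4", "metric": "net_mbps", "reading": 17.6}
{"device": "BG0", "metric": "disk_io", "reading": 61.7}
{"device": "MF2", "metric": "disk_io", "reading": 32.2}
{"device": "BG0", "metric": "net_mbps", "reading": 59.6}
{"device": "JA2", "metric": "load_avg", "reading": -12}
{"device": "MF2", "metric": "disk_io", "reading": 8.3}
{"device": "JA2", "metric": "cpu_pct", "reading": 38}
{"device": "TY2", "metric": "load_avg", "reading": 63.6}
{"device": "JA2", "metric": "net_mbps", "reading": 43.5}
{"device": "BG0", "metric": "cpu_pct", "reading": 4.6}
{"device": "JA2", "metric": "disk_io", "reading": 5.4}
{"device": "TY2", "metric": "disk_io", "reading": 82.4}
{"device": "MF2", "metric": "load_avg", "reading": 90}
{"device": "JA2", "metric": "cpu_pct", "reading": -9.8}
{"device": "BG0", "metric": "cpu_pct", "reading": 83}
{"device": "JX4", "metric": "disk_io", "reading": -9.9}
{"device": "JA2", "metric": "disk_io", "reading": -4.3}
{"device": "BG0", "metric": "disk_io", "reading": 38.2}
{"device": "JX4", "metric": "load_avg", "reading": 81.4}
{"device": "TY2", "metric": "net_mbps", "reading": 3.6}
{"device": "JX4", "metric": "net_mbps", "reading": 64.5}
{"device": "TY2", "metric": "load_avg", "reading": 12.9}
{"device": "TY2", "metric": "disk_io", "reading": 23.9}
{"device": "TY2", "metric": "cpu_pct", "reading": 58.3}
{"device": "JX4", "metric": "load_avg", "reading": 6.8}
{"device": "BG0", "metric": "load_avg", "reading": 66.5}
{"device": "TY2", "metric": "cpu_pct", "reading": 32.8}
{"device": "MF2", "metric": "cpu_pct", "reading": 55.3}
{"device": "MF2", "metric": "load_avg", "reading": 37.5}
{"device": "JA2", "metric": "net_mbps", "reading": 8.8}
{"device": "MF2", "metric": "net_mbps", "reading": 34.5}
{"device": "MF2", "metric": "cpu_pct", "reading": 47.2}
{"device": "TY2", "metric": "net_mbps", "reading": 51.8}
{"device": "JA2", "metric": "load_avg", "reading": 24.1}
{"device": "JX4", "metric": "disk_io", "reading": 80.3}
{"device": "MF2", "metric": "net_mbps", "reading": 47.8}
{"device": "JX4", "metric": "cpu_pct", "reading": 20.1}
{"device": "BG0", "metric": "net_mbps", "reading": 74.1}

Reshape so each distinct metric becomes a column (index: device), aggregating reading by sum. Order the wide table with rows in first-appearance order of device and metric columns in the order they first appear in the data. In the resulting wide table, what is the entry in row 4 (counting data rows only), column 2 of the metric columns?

12.1

With rows in first-appearance order of device, row 4 is device=JA2. metric columns in first-appearance order: cpu_pct, load_avg, net_mbps, disk_io; column 2 is load_avg.
Long rows with device=JA2, metric=load_avg: -12 + 24.1 = 12.1.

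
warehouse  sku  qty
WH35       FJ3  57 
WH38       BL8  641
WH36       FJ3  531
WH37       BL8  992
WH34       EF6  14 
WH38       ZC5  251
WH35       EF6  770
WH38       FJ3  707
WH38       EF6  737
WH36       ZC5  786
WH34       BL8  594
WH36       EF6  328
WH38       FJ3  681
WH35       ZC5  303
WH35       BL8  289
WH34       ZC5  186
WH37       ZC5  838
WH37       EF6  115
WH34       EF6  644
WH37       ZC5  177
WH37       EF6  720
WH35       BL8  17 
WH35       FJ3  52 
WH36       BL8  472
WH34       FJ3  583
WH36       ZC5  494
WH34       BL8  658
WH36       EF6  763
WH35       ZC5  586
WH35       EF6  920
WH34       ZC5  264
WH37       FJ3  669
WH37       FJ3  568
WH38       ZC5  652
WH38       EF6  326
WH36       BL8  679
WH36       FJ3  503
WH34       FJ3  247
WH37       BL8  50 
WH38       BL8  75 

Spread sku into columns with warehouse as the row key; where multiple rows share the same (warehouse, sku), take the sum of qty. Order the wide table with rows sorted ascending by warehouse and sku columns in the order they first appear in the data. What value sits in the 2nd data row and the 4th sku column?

With rows sorted ascending by warehouse, row 2 is warehouse=WH35. sku columns in first-appearance order: FJ3, BL8, EF6, ZC5; column 4 is ZC5.
Long rows with warehouse=WH35, sku=ZC5: 303 + 586 = 889.

889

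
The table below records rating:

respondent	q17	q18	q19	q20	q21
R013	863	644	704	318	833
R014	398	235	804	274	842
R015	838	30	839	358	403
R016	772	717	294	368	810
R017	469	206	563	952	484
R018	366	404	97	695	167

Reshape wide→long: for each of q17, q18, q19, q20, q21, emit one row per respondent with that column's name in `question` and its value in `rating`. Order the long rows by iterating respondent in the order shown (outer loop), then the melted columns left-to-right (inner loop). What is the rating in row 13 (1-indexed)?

30 rows total (6 × 5). Row 13: index ⌊(13-1)/5⌋ = 2 into respondent → R015; (13-1) mod 5 = 2 into the melted columns → q19.
So row 13 is (R015, q19, 839); rating = 839.

839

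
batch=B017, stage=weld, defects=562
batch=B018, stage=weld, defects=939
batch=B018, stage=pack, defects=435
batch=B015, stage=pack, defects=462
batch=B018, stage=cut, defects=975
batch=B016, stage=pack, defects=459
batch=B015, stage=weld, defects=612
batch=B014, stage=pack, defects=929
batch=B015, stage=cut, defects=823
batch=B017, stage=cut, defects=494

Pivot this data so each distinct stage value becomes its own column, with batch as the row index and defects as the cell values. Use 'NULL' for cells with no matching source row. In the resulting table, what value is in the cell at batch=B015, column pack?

The long row with batch=B015, stage=pack has defects=462.

462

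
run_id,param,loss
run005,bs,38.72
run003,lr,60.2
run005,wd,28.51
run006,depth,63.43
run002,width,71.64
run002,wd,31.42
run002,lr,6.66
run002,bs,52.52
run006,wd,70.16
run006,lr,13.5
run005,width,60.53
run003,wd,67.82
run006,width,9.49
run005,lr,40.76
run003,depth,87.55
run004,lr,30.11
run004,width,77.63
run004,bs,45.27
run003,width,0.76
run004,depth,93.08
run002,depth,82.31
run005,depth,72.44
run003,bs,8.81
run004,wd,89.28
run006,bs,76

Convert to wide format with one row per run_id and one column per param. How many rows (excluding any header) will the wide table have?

5 distinct run_id values → 5 rows.

5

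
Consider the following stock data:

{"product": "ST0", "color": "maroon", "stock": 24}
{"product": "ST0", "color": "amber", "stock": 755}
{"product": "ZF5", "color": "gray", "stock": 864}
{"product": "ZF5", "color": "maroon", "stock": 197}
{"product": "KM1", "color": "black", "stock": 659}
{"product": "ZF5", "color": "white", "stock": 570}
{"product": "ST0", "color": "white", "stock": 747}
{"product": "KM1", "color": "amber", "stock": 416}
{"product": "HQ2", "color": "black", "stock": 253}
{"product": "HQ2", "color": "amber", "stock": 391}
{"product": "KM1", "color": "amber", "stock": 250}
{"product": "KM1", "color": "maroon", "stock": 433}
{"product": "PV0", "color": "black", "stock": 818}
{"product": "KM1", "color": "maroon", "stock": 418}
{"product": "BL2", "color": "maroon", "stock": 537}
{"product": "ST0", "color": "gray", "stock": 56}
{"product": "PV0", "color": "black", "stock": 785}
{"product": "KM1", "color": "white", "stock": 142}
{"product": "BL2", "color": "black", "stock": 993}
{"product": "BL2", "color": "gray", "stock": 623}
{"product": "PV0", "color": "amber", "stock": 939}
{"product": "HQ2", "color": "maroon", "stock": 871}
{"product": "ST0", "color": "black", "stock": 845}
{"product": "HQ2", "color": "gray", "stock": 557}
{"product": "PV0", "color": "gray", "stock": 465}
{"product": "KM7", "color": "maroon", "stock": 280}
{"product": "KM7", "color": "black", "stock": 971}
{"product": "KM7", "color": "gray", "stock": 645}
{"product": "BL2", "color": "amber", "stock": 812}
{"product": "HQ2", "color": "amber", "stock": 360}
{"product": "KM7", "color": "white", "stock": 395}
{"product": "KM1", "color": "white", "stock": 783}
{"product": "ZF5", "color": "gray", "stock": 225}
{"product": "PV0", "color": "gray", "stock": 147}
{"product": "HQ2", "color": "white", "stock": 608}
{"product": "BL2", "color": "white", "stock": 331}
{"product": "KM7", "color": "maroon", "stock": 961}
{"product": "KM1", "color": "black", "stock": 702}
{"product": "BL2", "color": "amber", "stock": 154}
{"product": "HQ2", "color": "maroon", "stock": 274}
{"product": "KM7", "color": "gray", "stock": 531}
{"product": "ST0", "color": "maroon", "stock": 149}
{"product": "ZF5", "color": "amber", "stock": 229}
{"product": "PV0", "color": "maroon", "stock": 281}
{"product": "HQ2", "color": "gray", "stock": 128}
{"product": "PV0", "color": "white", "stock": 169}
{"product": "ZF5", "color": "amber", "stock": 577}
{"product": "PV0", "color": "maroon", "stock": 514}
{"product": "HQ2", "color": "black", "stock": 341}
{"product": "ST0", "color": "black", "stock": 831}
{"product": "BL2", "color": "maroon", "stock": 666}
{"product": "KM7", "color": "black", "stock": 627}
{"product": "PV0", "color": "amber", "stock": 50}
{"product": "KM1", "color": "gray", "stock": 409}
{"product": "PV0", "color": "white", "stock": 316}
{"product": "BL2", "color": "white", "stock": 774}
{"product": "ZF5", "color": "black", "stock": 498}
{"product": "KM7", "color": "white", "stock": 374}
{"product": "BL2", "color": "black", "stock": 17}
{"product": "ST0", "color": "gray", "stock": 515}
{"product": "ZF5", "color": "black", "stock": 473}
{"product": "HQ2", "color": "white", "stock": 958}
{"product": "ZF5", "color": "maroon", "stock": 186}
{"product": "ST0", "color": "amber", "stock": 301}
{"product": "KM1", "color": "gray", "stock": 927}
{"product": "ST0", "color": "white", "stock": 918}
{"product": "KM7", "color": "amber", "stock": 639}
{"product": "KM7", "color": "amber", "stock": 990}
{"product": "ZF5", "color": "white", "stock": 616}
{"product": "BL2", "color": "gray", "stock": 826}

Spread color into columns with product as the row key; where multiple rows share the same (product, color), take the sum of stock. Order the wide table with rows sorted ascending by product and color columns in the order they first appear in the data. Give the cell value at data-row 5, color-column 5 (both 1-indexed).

485

With rows sorted ascending by product, row 5 is product=PV0. color columns in first-appearance order: maroon, amber, gray, black, white; column 5 is white.
Long rows with product=PV0, color=white: 169 + 316 = 485.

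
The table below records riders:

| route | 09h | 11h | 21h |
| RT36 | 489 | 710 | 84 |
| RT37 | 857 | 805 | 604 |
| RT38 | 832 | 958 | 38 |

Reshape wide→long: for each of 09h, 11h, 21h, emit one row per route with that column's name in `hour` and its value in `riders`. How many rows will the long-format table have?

9

3 route values × 3 melted columns = 9 rows.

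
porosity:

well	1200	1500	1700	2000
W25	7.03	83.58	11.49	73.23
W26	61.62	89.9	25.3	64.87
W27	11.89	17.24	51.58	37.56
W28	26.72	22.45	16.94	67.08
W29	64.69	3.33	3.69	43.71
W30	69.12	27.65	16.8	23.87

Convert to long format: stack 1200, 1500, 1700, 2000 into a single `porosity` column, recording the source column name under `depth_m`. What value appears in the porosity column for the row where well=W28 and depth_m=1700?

Unpivoting turns each (well, wide-column) pair into one long row.
The wide cell at row W28, column 1700 holds 16.94, so the long row (W28, 1700) has porosity=16.94.

16.94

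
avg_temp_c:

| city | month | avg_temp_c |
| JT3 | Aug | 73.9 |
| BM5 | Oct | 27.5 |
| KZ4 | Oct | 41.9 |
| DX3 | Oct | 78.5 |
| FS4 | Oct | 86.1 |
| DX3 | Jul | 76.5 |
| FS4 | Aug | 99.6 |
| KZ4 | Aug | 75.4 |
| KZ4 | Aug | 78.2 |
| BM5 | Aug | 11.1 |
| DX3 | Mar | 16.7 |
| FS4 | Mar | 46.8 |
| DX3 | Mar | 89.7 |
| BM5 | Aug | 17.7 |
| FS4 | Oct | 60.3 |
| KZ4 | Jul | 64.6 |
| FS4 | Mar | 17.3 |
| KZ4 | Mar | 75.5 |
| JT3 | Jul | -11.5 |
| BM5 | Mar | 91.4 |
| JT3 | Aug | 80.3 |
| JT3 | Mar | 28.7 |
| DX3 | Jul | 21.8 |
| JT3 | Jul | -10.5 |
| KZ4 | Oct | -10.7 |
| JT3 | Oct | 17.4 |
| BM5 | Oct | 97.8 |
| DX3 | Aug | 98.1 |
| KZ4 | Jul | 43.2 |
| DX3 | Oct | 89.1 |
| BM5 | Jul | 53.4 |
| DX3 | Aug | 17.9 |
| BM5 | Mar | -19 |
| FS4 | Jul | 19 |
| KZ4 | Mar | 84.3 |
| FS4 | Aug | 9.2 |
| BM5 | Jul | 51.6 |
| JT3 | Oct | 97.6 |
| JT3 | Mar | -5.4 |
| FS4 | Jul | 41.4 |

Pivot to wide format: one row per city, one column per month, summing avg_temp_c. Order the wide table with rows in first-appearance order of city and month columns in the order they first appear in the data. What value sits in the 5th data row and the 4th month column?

64.1

With rows in first-appearance order of city, row 5 is city=FS4. month columns in first-appearance order: Aug, Oct, Jul, Mar; column 4 is Mar.
Long rows with city=FS4, month=Mar: 46.8 + 17.3 = 64.1.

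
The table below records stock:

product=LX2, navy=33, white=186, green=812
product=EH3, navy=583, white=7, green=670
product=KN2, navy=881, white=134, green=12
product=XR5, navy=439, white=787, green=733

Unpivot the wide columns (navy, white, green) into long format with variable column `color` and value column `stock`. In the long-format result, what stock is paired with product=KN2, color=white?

Unpivoting turns each (product, wide-column) pair into one long row.
The wide cell at row KN2, column white holds 134, so the long row (KN2, white) has stock=134.

134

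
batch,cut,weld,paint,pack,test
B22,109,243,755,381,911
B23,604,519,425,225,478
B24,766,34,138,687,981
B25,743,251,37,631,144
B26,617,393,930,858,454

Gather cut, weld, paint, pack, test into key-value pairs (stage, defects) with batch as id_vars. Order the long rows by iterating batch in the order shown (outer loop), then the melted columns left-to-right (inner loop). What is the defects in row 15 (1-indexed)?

981

25 rows total (5 × 5). Row 15: index ⌊(15-1)/5⌋ = 2 into batch → B24; (15-1) mod 5 = 4 into the melted columns → test.
So row 15 is (B24, test, 981); defects = 981.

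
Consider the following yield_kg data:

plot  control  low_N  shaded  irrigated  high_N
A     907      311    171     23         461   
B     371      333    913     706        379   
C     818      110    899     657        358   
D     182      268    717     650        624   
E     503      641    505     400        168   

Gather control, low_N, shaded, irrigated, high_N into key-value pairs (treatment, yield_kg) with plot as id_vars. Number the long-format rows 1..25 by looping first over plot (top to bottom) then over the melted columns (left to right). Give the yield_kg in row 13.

899

25 rows total (5 × 5). Row 13: index ⌊(13-1)/5⌋ = 2 into plot → C; (13-1) mod 5 = 2 into the melted columns → shaded.
So row 13 is (C, shaded, 899); yield_kg = 899.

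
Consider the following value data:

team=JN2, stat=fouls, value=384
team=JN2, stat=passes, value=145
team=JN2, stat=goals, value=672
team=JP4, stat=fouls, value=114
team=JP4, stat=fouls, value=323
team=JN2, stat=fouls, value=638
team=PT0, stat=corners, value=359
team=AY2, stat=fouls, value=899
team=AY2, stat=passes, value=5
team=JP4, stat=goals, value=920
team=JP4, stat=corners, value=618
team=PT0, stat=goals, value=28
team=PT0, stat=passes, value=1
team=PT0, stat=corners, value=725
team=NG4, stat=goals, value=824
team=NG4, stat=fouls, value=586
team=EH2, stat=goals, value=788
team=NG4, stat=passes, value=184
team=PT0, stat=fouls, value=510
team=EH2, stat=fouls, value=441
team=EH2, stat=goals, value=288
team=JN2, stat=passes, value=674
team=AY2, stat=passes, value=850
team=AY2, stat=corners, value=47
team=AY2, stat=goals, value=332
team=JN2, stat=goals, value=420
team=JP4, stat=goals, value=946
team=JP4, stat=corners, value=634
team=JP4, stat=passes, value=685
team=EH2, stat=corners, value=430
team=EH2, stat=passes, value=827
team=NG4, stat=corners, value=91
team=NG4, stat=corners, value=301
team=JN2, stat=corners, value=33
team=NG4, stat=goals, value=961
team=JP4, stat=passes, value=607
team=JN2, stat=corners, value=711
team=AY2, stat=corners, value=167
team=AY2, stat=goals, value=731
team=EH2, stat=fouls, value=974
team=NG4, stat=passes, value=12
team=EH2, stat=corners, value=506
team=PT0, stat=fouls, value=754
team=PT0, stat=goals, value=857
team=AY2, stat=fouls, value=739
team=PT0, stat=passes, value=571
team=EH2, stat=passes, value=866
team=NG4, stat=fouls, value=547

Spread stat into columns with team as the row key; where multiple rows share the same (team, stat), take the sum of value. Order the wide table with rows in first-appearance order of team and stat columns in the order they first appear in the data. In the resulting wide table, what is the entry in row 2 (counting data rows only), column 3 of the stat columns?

1866

With rows in first-appearance order of team, row 2 is team=JP4. stat columns in first-appearance order: fouls, passes, goals, corners; column 3 is goals.
Long rows with team=JP4, stat=goals: 920 + 946 = 1866.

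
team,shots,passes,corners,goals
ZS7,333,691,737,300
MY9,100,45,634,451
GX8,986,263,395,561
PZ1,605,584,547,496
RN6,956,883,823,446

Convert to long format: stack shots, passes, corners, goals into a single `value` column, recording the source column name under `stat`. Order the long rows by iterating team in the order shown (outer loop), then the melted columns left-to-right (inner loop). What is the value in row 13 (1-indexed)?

20 rows total (5 × 4). Row 13: index ⌊(13-1)/4⌋ = 3 into team → PZ1; (13-1) mod 4 = 0 into the melted columns → shots.
So row 13 is (PZ1, shots, 605); value = 605.

605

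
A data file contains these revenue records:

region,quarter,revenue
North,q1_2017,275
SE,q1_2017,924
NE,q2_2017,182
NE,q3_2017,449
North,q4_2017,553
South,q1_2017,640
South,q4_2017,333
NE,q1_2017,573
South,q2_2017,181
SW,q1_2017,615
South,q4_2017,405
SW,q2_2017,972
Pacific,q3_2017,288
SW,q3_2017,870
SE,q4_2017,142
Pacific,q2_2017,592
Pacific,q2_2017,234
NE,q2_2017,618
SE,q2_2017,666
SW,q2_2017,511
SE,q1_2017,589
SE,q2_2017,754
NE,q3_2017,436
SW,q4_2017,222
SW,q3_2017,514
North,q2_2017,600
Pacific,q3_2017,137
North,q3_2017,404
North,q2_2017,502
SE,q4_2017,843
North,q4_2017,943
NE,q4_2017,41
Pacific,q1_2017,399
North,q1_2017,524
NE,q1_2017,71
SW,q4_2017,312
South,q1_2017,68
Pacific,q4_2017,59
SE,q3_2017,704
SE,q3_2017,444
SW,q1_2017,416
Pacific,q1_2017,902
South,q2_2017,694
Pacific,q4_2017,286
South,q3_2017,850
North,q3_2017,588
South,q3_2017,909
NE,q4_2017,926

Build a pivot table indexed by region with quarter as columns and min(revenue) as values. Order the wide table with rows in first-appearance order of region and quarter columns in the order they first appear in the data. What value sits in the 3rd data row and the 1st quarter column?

71

With rows in first-appearance order of region, row 3 is region=NE. quarter columns in first-appearance order: q1_2017, q2_2017, q3_2017, q4_2017; column 1 is q1_2017.
Long rows with region=NE, quarter=q1_2017: min(573, 71) = 71.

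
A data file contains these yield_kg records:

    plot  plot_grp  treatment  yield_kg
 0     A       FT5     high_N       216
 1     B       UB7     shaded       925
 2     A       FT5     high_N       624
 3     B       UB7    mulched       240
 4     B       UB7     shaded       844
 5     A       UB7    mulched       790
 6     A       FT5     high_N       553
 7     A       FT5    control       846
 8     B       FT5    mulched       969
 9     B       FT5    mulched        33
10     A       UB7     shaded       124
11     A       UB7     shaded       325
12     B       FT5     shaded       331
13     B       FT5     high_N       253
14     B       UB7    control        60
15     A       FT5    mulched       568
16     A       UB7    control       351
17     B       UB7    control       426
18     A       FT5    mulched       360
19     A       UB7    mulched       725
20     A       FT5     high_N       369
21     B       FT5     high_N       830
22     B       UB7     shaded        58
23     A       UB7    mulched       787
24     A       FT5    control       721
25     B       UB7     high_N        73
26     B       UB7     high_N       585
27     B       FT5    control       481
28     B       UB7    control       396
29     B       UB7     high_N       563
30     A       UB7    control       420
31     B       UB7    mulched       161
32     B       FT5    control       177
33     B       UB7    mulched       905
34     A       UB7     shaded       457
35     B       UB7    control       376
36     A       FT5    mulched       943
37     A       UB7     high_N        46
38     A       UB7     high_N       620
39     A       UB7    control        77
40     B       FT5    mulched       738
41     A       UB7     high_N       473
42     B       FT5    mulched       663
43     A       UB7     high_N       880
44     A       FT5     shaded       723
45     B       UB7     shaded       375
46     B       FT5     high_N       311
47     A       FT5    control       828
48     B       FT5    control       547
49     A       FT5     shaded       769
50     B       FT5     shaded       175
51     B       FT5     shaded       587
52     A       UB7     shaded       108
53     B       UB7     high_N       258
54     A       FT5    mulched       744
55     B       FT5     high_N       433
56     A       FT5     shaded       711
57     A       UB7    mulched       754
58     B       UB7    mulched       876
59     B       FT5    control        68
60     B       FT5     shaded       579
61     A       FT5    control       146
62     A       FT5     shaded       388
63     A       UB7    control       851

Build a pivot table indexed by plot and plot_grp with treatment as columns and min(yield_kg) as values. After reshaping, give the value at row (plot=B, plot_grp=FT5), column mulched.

Rows with plot=B, plot_grp=FT5 and treatment=mulched: yield_kg values are 969, 33, 738, 663.
min(969, 33, 738, 663) = 33.

33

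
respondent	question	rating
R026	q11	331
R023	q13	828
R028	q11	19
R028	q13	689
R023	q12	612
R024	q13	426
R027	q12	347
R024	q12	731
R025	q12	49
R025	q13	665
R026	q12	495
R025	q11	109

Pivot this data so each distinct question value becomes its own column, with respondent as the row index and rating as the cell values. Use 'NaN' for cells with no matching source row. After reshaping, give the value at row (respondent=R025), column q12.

The long row with respondent=R025, question=q12 has rating=49.

49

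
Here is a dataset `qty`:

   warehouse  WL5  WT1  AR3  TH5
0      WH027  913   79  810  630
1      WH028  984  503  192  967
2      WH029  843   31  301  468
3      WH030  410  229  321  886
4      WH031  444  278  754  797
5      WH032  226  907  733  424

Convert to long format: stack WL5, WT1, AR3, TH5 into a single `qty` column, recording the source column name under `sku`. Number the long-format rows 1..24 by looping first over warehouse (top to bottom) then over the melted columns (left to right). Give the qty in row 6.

24 rows total (6 × 4). Row 6: index ⌊(6-1)/4⌋ = 1 into warehouse → WH028; (6-1) mod 4 = 1 into the melted columns → WT1.
So row 6 is (WH028, WT1, 503); qty = 503.

503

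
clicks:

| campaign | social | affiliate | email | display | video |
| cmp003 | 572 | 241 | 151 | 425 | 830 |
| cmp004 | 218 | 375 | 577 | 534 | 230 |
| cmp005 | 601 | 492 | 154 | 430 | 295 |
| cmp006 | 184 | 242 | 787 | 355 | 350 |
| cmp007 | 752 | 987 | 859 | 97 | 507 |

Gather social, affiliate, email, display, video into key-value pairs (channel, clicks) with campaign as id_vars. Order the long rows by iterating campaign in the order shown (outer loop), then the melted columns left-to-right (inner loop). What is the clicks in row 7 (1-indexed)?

25 rows total (5 × 5). Row 7: index ⌊(7-1)/5⌋ = 1 into campaign → cmp004; (7-1) mod 5 = 1 into the melted columns → affiliate.
So row 7 is (cmp004, affiliate, 375); clicks = 375.

375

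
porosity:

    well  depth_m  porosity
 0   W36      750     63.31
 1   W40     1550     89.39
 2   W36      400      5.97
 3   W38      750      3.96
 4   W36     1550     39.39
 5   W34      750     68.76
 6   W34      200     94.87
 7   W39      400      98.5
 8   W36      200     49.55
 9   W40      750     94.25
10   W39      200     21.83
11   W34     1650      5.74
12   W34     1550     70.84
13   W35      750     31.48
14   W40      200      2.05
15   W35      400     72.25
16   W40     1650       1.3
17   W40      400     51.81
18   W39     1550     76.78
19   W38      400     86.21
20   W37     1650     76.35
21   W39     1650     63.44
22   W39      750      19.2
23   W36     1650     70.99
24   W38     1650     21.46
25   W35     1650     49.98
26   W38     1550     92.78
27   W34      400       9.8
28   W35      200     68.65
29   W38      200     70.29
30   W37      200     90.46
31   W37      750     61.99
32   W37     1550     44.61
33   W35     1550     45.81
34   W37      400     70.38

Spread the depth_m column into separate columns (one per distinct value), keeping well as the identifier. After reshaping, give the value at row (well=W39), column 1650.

63.44

Wide layout: rows indexed by well, columns are the 5 distinct depth_m values (750, 1550, 400, 200, 1650).
Cell (well=W39, depth_m=1650) draws from the long row where well=W39 and depth_m=1650, which has porosity=63.44.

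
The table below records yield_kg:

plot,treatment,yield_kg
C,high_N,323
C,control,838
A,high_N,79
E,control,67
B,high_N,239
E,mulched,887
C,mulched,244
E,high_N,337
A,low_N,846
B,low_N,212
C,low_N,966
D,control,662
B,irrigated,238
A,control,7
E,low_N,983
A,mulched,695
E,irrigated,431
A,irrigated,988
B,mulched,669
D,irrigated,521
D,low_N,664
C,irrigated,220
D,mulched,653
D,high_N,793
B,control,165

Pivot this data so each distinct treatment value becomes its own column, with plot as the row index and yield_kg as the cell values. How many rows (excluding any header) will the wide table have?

5

5 distinct plot values → 5 rows.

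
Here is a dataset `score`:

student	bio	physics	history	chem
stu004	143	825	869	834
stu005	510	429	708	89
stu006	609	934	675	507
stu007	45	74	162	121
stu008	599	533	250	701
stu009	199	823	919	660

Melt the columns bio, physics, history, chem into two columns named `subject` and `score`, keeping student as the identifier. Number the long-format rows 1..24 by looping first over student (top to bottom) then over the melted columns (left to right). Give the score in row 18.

533

24 rows total (6 × 4). Row 18: index ⌊(18-1)/4⌋ = 4 into student → stu008; (18-1) mod 4 = 1 into the melted columns → physics.
So row 18 is (stu008, physics, 533); score = 533.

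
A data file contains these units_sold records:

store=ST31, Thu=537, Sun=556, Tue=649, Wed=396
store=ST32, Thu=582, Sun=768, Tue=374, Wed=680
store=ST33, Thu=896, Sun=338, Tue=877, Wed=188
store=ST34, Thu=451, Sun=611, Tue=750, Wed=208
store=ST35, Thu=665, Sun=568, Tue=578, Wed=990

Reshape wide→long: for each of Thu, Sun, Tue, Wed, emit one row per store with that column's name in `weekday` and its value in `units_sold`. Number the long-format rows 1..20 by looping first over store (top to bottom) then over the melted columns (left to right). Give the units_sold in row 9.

896

20 rows total (5 × 4). Row 9: index ⌊(9-1)/4⌋ = 2 into store → ST33; (9-1) mod 4 = 0 into the melted columns → Thu.
So row 9 is (ST33, Thu, 896); units_sold = 896.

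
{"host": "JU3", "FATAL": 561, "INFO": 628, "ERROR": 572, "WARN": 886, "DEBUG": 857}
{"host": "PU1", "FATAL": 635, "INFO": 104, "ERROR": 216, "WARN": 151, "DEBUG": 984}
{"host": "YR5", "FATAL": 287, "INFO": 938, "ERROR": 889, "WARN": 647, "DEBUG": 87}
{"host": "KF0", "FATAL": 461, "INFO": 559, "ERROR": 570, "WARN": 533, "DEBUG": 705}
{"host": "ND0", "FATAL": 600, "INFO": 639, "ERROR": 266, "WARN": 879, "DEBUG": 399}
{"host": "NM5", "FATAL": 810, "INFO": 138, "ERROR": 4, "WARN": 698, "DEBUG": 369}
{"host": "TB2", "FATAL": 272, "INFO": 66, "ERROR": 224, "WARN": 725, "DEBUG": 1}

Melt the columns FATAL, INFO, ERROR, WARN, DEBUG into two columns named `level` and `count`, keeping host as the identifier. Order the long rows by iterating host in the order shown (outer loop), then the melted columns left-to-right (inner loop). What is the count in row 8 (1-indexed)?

216

35 rows total (7 × 5). Row 8: index ⌊(8-1)/5⌋ = 1 into host → PU1; (8-1) mod 5 = 2 into the melted columns → ERROR.
So row 8 is (PU1, ERROR, 216); count = 216.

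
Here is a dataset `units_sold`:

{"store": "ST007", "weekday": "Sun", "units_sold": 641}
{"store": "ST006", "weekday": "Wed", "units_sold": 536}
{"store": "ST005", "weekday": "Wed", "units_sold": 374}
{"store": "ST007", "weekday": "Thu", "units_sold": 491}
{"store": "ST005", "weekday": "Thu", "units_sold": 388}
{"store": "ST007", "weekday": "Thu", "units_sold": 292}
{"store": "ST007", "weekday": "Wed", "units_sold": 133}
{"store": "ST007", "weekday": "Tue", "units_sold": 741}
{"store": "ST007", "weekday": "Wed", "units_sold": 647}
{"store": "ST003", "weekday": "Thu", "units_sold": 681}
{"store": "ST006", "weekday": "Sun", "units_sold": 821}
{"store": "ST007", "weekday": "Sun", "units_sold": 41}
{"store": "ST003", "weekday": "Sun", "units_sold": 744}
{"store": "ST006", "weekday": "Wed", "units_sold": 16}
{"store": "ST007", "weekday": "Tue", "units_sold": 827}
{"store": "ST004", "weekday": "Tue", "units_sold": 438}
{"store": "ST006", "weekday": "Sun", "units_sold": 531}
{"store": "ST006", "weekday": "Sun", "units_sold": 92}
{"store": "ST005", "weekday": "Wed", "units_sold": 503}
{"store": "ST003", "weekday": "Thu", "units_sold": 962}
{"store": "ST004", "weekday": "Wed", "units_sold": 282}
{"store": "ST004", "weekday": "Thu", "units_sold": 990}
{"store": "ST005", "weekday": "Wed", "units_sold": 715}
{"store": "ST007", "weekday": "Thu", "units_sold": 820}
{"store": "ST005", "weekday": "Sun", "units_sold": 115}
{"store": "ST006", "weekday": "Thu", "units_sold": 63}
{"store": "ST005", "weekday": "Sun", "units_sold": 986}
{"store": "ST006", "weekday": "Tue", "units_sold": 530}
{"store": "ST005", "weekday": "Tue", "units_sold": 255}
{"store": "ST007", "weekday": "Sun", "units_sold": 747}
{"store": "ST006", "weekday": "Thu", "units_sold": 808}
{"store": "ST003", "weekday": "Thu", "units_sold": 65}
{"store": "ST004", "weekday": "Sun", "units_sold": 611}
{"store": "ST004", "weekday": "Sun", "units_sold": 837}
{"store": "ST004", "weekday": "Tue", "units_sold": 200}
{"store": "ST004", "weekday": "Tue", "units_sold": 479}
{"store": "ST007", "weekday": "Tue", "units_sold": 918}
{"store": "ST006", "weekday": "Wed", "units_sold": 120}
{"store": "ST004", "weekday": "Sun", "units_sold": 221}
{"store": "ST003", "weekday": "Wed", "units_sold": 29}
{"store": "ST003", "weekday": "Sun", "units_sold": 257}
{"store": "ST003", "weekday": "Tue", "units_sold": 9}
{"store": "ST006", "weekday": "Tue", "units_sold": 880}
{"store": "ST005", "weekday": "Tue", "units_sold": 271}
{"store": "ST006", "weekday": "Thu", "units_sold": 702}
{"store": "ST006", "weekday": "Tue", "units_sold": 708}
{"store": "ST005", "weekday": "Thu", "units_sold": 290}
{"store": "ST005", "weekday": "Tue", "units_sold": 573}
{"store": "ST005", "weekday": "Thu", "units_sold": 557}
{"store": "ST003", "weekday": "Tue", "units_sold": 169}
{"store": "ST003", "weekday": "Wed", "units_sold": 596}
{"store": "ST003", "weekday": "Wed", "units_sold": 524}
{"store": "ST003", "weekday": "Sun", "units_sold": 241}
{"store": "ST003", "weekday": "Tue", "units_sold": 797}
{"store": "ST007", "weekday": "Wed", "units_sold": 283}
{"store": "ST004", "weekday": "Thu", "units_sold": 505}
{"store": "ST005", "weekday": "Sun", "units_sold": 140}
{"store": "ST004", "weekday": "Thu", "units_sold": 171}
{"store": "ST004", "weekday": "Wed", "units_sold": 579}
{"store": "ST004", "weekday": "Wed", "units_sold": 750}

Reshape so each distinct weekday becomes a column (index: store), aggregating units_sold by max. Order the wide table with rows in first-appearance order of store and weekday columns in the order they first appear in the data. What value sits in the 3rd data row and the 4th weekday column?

573

With rows in first-appearance order of store, row 3 is store=ST005. weekday columns in first-appearance order: Sun, Wed, Thu, Tue; column 4 is Tue.
Long rows with store=ST005, weekday=Tue: max(255, 271, 573) = 573.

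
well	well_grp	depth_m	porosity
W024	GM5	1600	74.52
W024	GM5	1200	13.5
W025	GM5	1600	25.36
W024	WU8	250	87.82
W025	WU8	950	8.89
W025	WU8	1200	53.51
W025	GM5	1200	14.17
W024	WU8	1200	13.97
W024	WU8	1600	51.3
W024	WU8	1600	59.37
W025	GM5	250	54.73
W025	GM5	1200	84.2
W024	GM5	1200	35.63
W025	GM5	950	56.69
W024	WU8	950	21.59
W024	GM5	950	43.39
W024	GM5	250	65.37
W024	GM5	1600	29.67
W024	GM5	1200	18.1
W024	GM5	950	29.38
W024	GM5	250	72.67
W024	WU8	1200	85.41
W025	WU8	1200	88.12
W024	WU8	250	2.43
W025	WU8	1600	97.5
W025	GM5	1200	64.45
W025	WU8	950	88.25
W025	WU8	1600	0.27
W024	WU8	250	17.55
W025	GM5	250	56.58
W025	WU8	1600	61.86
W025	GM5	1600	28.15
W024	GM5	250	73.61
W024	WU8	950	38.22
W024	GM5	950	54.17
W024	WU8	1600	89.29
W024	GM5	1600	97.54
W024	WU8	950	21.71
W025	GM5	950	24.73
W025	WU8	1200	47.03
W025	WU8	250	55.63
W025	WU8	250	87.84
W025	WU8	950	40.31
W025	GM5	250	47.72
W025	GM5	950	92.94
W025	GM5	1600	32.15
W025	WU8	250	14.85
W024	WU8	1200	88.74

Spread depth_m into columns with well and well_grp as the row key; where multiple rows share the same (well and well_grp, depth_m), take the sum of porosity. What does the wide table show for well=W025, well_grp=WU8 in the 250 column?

Rows with well=W025, well_grp=WU8 and depth_m=250: porosity values are 55.63, 87.84, 14.85.
55.63 + 87.84 + 14.85 = 158.32.

158.32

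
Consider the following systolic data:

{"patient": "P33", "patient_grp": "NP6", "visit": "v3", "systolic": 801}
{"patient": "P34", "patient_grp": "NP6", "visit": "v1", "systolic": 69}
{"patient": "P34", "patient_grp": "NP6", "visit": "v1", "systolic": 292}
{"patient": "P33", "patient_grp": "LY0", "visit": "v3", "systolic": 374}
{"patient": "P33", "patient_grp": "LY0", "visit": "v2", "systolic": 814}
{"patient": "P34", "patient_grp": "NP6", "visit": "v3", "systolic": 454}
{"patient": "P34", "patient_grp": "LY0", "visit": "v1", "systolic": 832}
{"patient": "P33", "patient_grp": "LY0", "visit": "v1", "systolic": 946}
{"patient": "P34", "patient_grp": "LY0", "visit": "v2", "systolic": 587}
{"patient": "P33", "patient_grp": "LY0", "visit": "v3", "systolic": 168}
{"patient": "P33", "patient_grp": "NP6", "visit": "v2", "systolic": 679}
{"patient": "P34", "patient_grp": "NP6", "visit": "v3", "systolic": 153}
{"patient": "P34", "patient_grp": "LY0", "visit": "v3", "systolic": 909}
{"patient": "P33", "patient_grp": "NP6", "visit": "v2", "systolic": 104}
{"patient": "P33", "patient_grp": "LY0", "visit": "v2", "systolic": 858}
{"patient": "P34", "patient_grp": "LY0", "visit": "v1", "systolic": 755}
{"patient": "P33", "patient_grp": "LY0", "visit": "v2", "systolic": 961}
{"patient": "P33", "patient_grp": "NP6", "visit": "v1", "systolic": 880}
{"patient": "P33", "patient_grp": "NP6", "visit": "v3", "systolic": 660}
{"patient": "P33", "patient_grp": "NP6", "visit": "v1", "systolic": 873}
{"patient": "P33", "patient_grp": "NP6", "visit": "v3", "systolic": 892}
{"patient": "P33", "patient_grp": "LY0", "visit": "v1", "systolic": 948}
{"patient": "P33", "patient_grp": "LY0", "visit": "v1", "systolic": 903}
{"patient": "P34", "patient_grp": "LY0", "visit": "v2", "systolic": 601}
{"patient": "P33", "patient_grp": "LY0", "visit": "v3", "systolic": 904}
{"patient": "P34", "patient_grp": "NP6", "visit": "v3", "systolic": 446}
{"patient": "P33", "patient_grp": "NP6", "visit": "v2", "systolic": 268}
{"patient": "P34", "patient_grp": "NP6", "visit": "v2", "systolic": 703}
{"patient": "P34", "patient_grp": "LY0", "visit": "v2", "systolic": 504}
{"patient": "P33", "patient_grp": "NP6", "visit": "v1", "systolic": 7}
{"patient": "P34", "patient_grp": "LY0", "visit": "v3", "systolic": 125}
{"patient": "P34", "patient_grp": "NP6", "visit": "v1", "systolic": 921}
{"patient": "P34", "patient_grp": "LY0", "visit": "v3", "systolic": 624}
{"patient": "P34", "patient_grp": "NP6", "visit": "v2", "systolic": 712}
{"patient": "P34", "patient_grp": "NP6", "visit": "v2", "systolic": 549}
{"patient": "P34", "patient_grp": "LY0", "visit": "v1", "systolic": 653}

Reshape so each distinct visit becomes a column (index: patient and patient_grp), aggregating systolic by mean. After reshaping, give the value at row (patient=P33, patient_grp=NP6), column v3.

Rows with patient=P33, patient_grp=NP6 and visit=v3: systolic values are 801, 660, 892.
(801 + 660 + 892) / 3 = 784.33.

784.33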